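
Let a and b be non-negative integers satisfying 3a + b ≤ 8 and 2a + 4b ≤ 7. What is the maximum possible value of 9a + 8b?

The continuous relaxation peaks at (2.5, 0.5) with value 26.50; rounding to a feasible lattice point costs some objective.
(a,b)=(2,0): 3·2+1·0=6≤8, 2·2+4·0=4≤7, objective 18.
(a,b)=(1,1): 3·1+1·1=4≤8, 2·1+4·1=6≤7, objective 17.
(a,b)=(1,0): 3·1+1·0=3≤8, 2·1+4·0=2≤7, objective 9.
Maximum is 18 at (a,b)=(2,0).

18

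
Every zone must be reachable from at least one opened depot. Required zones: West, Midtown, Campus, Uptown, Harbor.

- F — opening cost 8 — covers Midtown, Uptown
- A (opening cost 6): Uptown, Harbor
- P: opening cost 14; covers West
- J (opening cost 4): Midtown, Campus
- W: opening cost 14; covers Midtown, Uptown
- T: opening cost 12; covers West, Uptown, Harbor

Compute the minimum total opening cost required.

16

This is an integer covering problem.
The greedy cost-per-new-zone heuristic would pick J, A, and T for 22, but a cheaper cover exists.
Choose J and T: together they cover West, Midtown, Campus, Uptown, Harbor — every zone.
Total opening cost: 4 + 12 = 16.
No cover costs less than 16.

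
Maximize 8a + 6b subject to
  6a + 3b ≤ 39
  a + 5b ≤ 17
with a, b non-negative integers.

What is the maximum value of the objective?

54

(a,b)=(6,1): 6·6+3·1=39≤39, 1·6+5·1=11≤17, objective 54.
(a,b)=(5,2): 6·5+3·2=36≤39, 1·5+5·2=15≤17, objective 52.
(a,b)=(6,0): 6·6+3·0=36≤39, 1·6+5·0=6≤17, objective 48.
Maximum is 54 at (a,b)=(6,1).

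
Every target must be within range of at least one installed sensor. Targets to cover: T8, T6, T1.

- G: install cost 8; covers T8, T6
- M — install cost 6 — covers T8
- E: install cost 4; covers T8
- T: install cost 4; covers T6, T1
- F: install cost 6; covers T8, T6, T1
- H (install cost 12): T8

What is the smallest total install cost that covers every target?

6

The greedy cost-per-new-target heuristic would pick T and E for 8, but a cheaper cover exists.
F alone covers T8, T6, T1 — every target.
Total install cost: 6.
No cover costs less than 6.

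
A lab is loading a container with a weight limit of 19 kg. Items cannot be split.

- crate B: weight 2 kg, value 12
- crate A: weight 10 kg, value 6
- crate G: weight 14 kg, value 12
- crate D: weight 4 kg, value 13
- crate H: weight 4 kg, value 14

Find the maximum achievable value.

Allowing fractional choices, the relaxed optimum would be about 46.7, but items are indivisible.
crate B + crate A + crate H: weight 2 + 10 + 4 = 16 ≤ 19, value 12 + 6 + 14 = 32.
crate B + crate D + crate H: weight 2 + 4 + 4 = 10 ≤ 19, value 12 + 13 + 14 = 39.
crate A + crate D + crate H: weight 10 + 4 + 4 = 18 ≤ 19, value 6 + 13 + 14 = 33.
Best is crate B, crate D, and crate H with total value 39.

39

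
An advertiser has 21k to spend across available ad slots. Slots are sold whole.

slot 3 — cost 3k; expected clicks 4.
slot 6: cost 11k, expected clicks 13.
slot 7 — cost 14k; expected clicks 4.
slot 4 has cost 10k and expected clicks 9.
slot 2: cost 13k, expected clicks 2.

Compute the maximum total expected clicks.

22

Allowing fractional choices, the relaxed optimum would be about 23.3, but ad slots are indivisible.
slot 6 + slot 4: cost 11 + 10 = 21 ≤ 21, expected clicks 13 + 9 = 22.
slot 3 + slot 6: cost 3 + 11 = 14 ≤ 21, expected clicks 4 + 13 = 17.
slot 6: cost 11 ≤ 21, expected clicks 13.
Best is slot 6 and slot 4 with total expected clicks 22.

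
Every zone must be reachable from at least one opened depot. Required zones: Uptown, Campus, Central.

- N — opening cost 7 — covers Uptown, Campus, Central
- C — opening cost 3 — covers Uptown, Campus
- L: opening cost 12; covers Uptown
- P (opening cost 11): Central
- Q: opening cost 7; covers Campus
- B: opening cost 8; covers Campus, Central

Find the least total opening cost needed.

7

N alone covers Uptown, Campus, Central — every zone.
Total opening cost: 7.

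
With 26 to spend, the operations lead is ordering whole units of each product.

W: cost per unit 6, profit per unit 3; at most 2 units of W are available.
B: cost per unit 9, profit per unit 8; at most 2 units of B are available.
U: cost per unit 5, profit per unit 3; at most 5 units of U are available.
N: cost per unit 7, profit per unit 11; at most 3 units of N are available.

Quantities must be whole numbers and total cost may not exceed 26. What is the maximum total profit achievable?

36

N has the best ratio (11/7); taking only N gives at most 3×11 = 33 (stopped by the cost limit).
Mixing does better — 1×U and 3×N: cost 26 ≤ 26, profit 1·3 + 3·11 = 36.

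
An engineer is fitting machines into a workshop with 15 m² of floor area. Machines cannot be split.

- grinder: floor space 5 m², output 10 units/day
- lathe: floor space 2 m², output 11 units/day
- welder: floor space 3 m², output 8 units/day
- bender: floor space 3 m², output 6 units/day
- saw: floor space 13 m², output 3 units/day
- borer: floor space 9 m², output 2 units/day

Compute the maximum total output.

35

Allowing fractional choices, the relaxed optimum would be about 35.5, but machines are indivisible.
grinder + lathe + welder: floor space 5 + 2 + 3 = 10 ≤ 15, output 10 + 11 + 8 = 29.
grinder + lathe + welder + bender: floor space 5 + 2 + 3 + 3 = 13 ≤ 15, output 10 + 11 + 8 + 6 = 35.
grinder + lathe + bender: floor space 5 + 2 + 3 = 10 ≤ 15, output 10 + 11 + 6 = 27.
Best is grinder, lathe, welder, and bender with total output 35.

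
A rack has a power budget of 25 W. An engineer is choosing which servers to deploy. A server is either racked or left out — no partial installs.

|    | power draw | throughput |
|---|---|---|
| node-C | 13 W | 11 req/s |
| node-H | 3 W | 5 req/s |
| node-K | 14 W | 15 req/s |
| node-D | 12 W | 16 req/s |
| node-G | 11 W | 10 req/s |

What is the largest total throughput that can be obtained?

27

node-D + node-G: power draw 12 + 11 = 23 ≤ 25, throughput 16 + 10 = 26.
node-K + node-G: power draw 14 + 11 = 25 ≤ 25, throughput 15 + 10 = 25.
node-C + node-D: power draw 13 + 12 = 25 ≤ 25, throughput 11 + 16 = 27.
Best is node-C and node-D with total throughput 27.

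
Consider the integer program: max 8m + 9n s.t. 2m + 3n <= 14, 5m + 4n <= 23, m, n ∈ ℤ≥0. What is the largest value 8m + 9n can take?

(m,n)=(1,4): 2·1+3·4=14≤14, 5·1+4·4=21≤23, objective 44.
(m,n)=(2,3): 2·2+3·3=13≤14, 5·2+4·3=22≤23, objective 43.
(m,n)=(0,4): 2·0+3·4=12≤14, 5·0+4·4=16≤23, objective 36.
(m,n)=(1,3): 2·1+3·3=11≤14, 5·1+4·3=17≤23, objective 35.
No feasible integer point exceeds 44.

44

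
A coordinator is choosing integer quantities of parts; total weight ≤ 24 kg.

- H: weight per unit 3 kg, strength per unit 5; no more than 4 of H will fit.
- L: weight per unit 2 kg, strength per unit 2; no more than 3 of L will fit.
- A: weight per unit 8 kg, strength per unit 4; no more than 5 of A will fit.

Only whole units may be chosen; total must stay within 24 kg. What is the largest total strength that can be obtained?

4×H, 2×L, and 1×A: weight 24 ≤ 24, strength 4·5 + 2·2 + 1·4 = 28.
4×H, 1×L, and 1×A: weight 22 ≤ 24, strength 4·5 + 1·2 + 1·4 = 26.
Best is 28.

28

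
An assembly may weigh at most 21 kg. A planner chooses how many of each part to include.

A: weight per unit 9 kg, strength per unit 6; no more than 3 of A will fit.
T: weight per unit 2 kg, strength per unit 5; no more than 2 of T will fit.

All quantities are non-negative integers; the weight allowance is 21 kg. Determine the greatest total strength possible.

This is a bounded integer knapsack.
T has the best ratio (5/2); taking only T gives at most 2×5 = 10 (stopped by the supply cap of 2).
Mixing does better — 2×A and 1×T: weight 20 ≤ 21, strength 2·6 + 1·5 = 17.

17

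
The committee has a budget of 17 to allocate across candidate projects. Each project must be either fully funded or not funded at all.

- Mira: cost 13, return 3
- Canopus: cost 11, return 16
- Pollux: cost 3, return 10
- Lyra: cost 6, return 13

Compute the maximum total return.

Take Canopus and Lyra: cost 11 + 6 = 17 ≤ 17, return 16 + 13 = 29.
No other feasible combination does better.

29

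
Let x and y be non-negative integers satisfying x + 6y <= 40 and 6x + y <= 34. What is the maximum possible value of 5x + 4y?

(x,y)=(4,6) is feasible, giving 44.
(x,y)=(5,4) is feasible, giving 41.
(x,y)=(4,5) is feasible, giving 40.
No feasible integer point exceeds 44.

44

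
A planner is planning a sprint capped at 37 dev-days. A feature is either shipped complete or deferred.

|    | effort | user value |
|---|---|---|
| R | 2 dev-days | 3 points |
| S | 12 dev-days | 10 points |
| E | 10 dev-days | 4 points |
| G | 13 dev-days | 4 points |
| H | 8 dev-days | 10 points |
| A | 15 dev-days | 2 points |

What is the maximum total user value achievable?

27

Treat it as a binary knapsack problem.
Allowing fractional choices, the relaxed optimum would be about 28.5, but features are indivisible.
R + S + E + H: effort 2 + 12 + 10 + 8 = 32 ≤ 37, user value 3 + 10 + 4 + 10 = 27.
R + S + H + A: effort 2 + 12 + 8 + 15 = 37 ≤ 37, user value 3 + 10 + 10 + 2 = 25.
R + S + G + H: effort 2 + 12 + 13 + 8 = 35 ≤ 37, user value 3 + 10 + 4 + 10 = 27.
The maximum user value is 27; one optimal choice is R, S, E, and H.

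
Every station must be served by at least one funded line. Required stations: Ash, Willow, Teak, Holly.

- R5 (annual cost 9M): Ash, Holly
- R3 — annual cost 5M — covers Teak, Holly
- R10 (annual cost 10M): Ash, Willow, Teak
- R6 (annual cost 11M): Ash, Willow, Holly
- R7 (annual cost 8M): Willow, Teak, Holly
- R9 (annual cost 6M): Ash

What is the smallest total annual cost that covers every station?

The greedy cost-per-new-station heuristic would pick R3 and R10 for 15, but a cheaper cover exists.
Choose R7 and R9: together they cover Ash, Willow, Teak, Holly — every station.
Total annual cost: 8 + 6 = 14.
No cover costs less than 14.

14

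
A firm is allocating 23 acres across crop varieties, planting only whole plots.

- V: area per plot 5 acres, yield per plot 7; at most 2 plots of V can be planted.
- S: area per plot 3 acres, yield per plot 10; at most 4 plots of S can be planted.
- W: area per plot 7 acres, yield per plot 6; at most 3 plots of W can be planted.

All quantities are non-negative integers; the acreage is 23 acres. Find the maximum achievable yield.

This is a bounded integer knapsack.
S has the best ratio (10/3); taking only S gives at most 4×10 = 40 (stopped by the supply cap of 4).
Mixing does better — 2×V and 4×S: area 22 ≤ 23, yield 2·7 + 4·10 = 54.

54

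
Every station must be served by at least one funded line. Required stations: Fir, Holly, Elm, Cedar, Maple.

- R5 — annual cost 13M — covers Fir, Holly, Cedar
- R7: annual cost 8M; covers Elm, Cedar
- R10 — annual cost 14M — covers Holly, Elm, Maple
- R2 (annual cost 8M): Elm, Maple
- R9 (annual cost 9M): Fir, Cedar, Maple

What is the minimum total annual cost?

21

This is a weighted set-cover instance.
Choose R5 and R2: together they cover Fir, Holly, Elm, Cedar, Maple — every station.
Total annual cost: 13 + 8 = 21.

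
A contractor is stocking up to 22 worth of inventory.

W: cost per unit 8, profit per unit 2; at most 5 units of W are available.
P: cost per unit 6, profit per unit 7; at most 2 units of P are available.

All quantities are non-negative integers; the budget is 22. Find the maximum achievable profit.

1×W and 2×P: cost 20 ≤ 22, profit 1·2 + 2·7 = 16.
2×P: cost 12 ≤ 22, profit 2·7 = 14.
Best is 16.

16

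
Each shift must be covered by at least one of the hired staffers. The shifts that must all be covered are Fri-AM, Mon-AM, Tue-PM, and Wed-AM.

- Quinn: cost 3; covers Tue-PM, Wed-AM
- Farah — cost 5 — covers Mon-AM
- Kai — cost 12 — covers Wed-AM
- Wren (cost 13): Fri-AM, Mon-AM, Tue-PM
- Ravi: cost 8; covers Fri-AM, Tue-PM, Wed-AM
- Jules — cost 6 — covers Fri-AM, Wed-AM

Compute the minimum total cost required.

The greedy cost-per-new-shift heuristic would pick Quinn, Farah, and Jules for 14, but a cheaper cover exists.
Choose Farah and Ravi: together they cover Fri-AM, Mon-AM, Tue-PM, Wed-AM — every shift.
Total cost: 5 + 8 = 13.
No cover costs less than 13.

13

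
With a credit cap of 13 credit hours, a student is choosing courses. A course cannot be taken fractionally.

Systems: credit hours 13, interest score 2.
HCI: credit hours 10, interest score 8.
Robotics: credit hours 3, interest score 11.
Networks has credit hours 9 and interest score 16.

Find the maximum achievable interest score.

Allowing fractional choices, the relaxed optimum would be about 27.8, but courses are indivisible.
Robotics + Networks: credit hours 3 + 9 = 12 ≤ 13, interest score 11 + 16 = 27.
HCI + Robotics: credit hours 10 + 3 = 13 ≤ 13, interest score 8 + 11 = 19.
Best is Robotics and Networks with total interest score 27.

27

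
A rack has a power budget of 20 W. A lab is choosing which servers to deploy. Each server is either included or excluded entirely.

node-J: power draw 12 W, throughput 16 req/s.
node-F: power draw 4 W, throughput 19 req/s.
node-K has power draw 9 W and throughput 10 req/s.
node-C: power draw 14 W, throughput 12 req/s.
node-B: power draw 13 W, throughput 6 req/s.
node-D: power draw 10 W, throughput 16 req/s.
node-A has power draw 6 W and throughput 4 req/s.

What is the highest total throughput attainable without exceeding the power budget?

Take node-F, node-D, and node-A: power draw 4 + 10 + 6 = 20 ≤ 20, throughput 19 + 16 + 4 = 39.
No other feasible combination does better.

39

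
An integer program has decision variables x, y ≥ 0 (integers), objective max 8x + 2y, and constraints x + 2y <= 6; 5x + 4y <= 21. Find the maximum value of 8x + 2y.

32

(x,y)=(4,0): 1·4+2·0=4≤6, 5·4+4·0=20≤21, objective 32.
(x,y)=(3,1): 1·3+2·1=5≤6, 5·3+4·1=19≤21, objective 26.
(x,y)=(3,0): 1·3+2·0=3≤6, 5·3+4·0=15≤21, objective 24.
No feasible integer point exceeds 32.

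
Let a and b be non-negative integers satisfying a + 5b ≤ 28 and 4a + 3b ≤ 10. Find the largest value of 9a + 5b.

(a,b)=(1,2): 1·1+5·2=11≤28, 4·1+3·2=10≤10, objective 19.
(a,b)=(2,0): 1·2+5·0=2≤28, 4·2+3·0=8≤10, objective 18.
(a,b)=(0,3): 1·0+5·3=15≤28, 4·0+3·3=9≤10, objective 15.
(a,b)=(1,1): 1·1+5·1=6≤28, 4·1+3·1=7≤10, objective 14.
Maximum is 19 at (a,b)=(1,2).

19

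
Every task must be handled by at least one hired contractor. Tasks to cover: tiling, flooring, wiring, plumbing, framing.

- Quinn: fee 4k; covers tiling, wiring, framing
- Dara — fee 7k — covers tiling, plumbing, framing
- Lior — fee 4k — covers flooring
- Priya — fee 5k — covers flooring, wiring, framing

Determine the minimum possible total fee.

12

This is an integer covering problem.
The greedy cost-per-new-task heuristic would pick Quinn, Lior, and Dara for 15, but a cheaper cover exists.
Choose Dara and Priya: together they cover tiling, flooring, wiring, plumbing, framing — every task.
Total fee: 7 + 5 = 12.
No cover costs less than 12.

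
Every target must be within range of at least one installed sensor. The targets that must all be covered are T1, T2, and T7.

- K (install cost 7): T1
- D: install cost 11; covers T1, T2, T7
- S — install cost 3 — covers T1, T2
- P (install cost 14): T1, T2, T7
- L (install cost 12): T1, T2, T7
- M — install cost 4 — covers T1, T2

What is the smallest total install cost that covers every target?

11

The greedy cost-per-new-target heuristic would pick S and D for 14, but a cheaper cover exists.
D alone covers T1, T2, T7 — every target.
Total install cost: 11.
No cover costs less than 11.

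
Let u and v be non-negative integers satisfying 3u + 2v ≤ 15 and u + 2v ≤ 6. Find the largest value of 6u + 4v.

30

(u,v)=(5,0): 3·5+2·0=15≤15, 1·5+2·0=5≤6, objective 30.
(u,v)=(4,1): 3·4+2·1=14≤15, 1·4+2·1=6≤6, objective 28.
(u,v)=(4,0): 3·4+2·0=12≤15, 1·4+2·0=4≤6, objective 24.
The best lattice point is (5,0), giving 30.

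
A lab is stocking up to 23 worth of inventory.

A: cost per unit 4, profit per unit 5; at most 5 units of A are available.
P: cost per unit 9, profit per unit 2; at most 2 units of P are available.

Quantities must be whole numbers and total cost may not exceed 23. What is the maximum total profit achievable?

25

5×A: cost 20 ≤ 23, profit 5·5 = 25.
4×A: cost 16 ≤ 23, profit 4·5 = 20.
Best is 25.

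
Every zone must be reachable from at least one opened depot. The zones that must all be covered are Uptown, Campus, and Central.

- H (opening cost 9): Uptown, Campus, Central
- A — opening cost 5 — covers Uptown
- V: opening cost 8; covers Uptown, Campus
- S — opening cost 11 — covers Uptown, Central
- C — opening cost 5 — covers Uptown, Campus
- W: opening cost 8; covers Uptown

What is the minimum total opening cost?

The greedy cost-per-new-zone heuristic would pick C and H for 14, but a cheaper cover exists.
H alone covers Uptown, Campus, Central — every zone.
Total opening cost: 9.
No cover costs less than 9.

9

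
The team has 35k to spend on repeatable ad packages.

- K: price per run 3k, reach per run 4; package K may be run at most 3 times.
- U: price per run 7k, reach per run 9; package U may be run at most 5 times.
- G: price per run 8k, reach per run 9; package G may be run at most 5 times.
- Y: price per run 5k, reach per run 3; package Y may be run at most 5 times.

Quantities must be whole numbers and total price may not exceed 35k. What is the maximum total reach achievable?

45

2×K, 3×U, and 1×G: price 35 ≤ 35, reach 2·4 + 3·9 + 1·9 = 44.
5×U: price 35 ≤ 35, reach 5·9 = 45.
Best is 45.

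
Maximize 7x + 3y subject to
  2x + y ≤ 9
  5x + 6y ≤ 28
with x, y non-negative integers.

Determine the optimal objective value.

31

The continuous relaxation peaks at (4.5, 0) with value 31.50; rounding to a feasible lattice point costs some objective.
(x,y)=(4,1) is feasible, giving 31.
(x,y)=(4,0) is feasible, giving 28.
(x,y)=(3,2) is feasible, giving 27.
(x,y)=(3,1) is feasible, giving 24.
The best lattice point is (4,1), giving 31.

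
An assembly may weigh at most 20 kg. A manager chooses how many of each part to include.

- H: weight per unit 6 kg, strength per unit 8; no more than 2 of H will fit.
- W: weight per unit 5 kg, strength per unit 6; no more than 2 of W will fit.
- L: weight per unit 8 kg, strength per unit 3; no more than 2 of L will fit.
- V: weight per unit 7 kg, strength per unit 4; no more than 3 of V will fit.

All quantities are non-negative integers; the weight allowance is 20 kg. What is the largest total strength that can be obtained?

H has the best ratio (8/6); taking only H gives at most 2×8 = 16 (stopped by the supply cap of 2).
Mixing does better — 2×H and 1×W: weight 17 ≤ 20, strength 2·8 + 1·6 = 22.

22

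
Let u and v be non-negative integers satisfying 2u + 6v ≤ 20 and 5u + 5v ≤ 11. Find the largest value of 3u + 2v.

6

The continuous relaxation peaks at (2.2, 0) with value 6.60; rounding to a feasible lattice point costs some objective.
(u,v)=(2,0): 2·2+6·0=4≤20, 5·2+5·0=10≤11, objective 6.
(u,v)=(1,1): 2·1+6·1=8≤20, 5·1+5·1=10≤11, objective 5.
(u,v)=(1,0): 2·1+6·0=2≤20, 5·1+5·0=5≤11, objective 3.
The best lattice point is (2,0), giving 6.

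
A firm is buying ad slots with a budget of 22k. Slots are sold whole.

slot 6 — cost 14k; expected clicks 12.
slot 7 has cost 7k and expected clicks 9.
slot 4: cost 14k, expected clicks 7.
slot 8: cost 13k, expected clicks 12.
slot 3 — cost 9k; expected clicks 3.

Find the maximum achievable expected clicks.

Take slot 7 and slot 8: cost 7 + 13 = 20 ≤ 22, expected clicks 9 + 12 = 21.
No feasible combination exceeds this.

21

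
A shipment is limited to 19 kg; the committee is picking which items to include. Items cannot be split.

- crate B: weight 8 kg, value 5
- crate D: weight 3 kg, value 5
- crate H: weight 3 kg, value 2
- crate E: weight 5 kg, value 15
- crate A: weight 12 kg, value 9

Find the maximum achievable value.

Allowing fractional choices, the relaxed optimum would be about 28.2, but items are indivisible.
crate B + crate D + crate E: weight 8 + 3 + 5 = 16 ≤ 19, value 5 + 5 + 15 = 25.
crate B + crate D + crate H + crate E: weight 8 + 3 + 3 + 5 = 19 ≤ 19, value 5 + 5 + 2 + 15 = 27.
Best is crate B, crate D, crate H, and crate E with total value 27.

27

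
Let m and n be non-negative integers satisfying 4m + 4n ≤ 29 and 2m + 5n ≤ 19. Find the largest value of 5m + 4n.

35

(m,n)=(7,0): 4·7+4·0=28≤29, 2·7+5·0=14≤19, objective 35.
(m,n)=(6,1): 4·6+4·1=28≤29, 2·6+5·1=17≤19, objective 34.
The best lattice point is (7,0), giving 35.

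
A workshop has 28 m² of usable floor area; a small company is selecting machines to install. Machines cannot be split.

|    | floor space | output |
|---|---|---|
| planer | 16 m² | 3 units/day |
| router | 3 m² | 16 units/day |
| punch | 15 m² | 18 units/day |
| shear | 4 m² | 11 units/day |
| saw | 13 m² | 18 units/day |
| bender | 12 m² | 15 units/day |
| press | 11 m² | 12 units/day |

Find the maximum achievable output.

49

Take router, saw, and bender: floor space 3 + 13 + 12 = 28 ≤ 28, output 16 + 18 + 15 = 49.
No other feasible combination does better.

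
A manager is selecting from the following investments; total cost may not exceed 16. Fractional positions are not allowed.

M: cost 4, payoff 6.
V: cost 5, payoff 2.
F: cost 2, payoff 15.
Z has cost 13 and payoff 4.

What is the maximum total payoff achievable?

M + F: cost 4 + 2 = 6 ≤ 16, payoff 6 + 15 = 21.
F + Z: cost 2 + 13 = 15 ≤ 16, payoff 15 + 4 = 19.
M + V + F: cost 4 + 5 + 2 = 11 ≤ 16, payoff 6 + 2 + 15 = 23.
Best is M, V, and F with total payoff 23.

23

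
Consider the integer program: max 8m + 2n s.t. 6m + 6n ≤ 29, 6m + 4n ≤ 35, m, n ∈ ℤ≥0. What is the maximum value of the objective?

(m,n)=(4,0): 6·4+6·0=24≤29, 6·4+4·0=24≤35, objective 32.
(m,n)=(3,1): 6·3+6·1=24≤29, 6·3+4·1=22≤35, objective 26.
(m,n)=(3,0): 6·3+6·0=18≤29, 6·3+4·0=18≤35, objective 24.
No feasible integer point exceeds 32.

32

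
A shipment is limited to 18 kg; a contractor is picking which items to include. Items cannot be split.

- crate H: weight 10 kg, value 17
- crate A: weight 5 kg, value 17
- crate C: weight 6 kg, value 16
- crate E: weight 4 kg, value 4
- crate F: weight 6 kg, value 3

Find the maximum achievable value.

Allowing fractional choices, the relaxed optimum would be about 44.9, but items are indivisible.
crate H + crate A: weight 10 + 5 = 15 ≤ 18, value 17 + 17 = 34.
crate A + crate C + crate F: weight 5 + 6 + 6 = 17 ≤ 18, value 17 + 16 + 3 = 36.
crate A + crate C + crate E: weight 5 + 6 + 4 = 15 ≤ 18, value 17 + 16 + 4 = 37.
Best is crate A, crate C, and crate E with total value 37.

37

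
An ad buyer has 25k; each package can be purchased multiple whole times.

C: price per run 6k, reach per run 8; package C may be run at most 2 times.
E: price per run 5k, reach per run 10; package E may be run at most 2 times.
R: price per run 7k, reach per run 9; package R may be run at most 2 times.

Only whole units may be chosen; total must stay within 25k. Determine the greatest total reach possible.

38

Take 2×E and 2×R: price 24 ≤ 25, reach 2·10 + 2·9 = 38.
E has the best ratio (10/5) and is taken to its limit of 2; remaining capacity is filled optimally with the others.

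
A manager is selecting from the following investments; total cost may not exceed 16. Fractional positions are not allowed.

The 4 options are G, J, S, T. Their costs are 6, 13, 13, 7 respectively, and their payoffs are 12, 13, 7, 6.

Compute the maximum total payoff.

This is a 0-1 knapsack instance.
Allowing fractional choices, the relaxed optimum would be about 22.0, but investments are indivisible.
G + T: cost 6 + 7 = 13 ≤ 16, payoff 12 + 6 = 18.
G: cost 6 ≤ 16, payoff 12.
J: cost 13 ≤ 16, payoff 13.
Best is G and T with total payoff 18.

18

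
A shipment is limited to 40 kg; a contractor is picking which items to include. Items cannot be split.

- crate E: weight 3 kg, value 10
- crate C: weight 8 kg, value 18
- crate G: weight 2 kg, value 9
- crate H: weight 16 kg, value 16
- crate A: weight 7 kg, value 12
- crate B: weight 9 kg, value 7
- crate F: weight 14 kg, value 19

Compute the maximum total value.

68

crate E + crate C + crate G + crate H + crate A: weight 3 + 8 + 2 + 16 + 7 = 36 ≤ 40, value 10 + 18 + 9 + 16 + 12 = 65.
crate E + crate C + crate G + crate A + crate F: weight 3 + 8 + 2 + 7 + 14 = 34 ≤ 40, value 10 + 18 + 9 + 12 + 19 = 68.
Best is crate E, crate C, crate G, crate A, and crate F with total value 68.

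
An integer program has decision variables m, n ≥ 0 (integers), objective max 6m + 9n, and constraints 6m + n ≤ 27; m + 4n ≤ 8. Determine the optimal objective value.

(m,n)=(4,1): 6·4+1·1=25≤27, 1·4+4·1=8≤8, objective 33.
(m,n)=(3,1): 6·3+1·1=19≤27, 1·3+4·1=7≤8, objective 27.
(m,n)=(4,0): 6·4+1·0=24≤27, 1·4+4·0=4≤8, objective 24.
Maximum is 33 at (m,n)=(4,1).

33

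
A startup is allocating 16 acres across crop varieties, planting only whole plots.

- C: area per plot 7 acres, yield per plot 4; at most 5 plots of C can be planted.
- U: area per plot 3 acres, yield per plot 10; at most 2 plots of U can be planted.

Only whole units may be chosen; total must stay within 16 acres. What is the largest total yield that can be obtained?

Take 1×C and 2×U: area 13 ≤ 16, yield 1·4 + 2·10 = 24.
U has the best ratio (10/3) and is taken to its limit of 2; remaining capacity is filled optimally with the others.

24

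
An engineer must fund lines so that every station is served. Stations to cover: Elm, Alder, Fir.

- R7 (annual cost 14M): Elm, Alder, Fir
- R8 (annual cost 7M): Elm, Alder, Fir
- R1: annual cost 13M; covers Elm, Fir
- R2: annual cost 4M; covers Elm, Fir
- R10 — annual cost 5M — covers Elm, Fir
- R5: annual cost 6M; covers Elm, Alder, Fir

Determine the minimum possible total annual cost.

6

This is a weighted set-cover instance.
The greedy cost-per-new-station heuristic would pick R2 and R5 for 10, but a cheaper cover exists.
R5 alone covers Elm, Alder, Fir — every station.
Total annual cost: 6.
No cover costs less than 6.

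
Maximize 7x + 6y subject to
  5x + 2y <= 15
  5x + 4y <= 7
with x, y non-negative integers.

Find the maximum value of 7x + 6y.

7

Relaxing integrality, the LP optimum is 10.50 at (x,y) = (0, 1.75), which is not an integer point.
(x,y)=(1,0): 5·1+2·0=5≤15, 5·1+4·0=5≤7, objective 7.
(x,y)=(0,1): 5·0+2·1=2≤15, 5·0+4·1=4≤7, objective 6.
The best lattice point is (1,0), giving 7.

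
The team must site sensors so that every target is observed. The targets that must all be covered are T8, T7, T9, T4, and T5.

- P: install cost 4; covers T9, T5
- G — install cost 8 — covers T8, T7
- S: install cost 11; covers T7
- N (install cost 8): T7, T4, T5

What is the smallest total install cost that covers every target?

Choose P, G, and N: together they cover T8, T7, T9, T4, T5 — every target.
Total install cost: 4 + 8 + 8 = 20.
No cover costs less than 20.

20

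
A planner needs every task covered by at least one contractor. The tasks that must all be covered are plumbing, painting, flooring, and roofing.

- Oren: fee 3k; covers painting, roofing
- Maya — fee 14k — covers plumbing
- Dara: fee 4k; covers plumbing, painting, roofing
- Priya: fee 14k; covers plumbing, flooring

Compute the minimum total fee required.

The greedy cost-per-new-task heuristic would pick Dara and Priya for 18, but a cheaper cover exists.
Choose Oren and Priya: together they cover plumbing, painting, flooring, roofing — every task.
Total fee: 3 + 14 = 17.
No cover costs less than 17.

17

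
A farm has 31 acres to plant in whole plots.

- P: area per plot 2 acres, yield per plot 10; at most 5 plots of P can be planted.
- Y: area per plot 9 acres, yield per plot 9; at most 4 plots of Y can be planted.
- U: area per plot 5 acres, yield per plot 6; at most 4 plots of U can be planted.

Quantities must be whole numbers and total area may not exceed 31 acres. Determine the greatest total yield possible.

74

P has the best ratio (10/2); taking only P gives at most 5×10 = 50 (stopped by the supply cap of 5).
Mixing does better — 5×P and 4×U: area 30 ≤ 31, yield 5·10 + 4·6 = 74.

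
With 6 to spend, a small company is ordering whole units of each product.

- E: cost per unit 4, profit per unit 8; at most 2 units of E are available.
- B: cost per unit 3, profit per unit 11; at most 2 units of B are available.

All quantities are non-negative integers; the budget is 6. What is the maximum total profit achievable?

1×B: cost 3 ≤ 6, profit 1·11 = 11.
2×B: cost 6 ≤ 6, profit 2·11 = 22.
Best is 22.

22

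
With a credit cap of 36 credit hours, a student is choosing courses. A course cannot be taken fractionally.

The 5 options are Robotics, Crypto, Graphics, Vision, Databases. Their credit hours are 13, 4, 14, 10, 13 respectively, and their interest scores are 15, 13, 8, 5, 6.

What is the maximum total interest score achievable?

This is an integer program with binary decision variables.
Robotics + Crypto + Vision: credit hours 13 + 4 + 10 = 27 ≤ 36, interest score 15 + 13 + 5 = 33.
Robotics + Crypto + Databases: credit hours 13 + 4 + 13 = 30 ≤ 36, interest score 15 + 13 + 6 = 34.
Robotics + Crypto + Graphics: credit hours 13 + 4 + 14 = 31 ≤ 36, interest score 15 + 13 + 8 = 36.
Best is Robotics, Crypto, and Graphics with total interest score 36.

36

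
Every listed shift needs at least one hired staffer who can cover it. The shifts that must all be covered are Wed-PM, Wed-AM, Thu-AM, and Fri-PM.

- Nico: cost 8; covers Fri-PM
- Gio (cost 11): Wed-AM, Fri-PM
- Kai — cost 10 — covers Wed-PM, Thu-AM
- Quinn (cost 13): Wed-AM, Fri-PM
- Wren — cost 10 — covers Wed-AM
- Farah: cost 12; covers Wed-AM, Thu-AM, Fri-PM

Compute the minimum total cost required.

21

The greedy cost-per-new-shift heuristic would pick Farah and Kai for 22, but a cheaper cover exists.
Choose Gio and Kai: together they cover Wed-PM, Wed-AM, Thu-AM, Fri-PM — every shift.
Total cost: 11 + 10 = 21.
No cover costs less than 21.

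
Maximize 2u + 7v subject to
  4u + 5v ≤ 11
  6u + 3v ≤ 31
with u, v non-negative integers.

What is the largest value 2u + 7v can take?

14

(u,v)=(0,2) is feasible, giving 14.
(u,v)=(1,1) is feasible, giving 9.
(u,v)=(0,1) is feasible, giving 7.
The best lattice point is (0,2), giving 14.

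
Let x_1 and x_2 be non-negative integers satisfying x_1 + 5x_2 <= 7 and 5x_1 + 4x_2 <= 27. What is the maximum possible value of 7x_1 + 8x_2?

35

Relaxing integrality, the LP optimum is 38.71 at (x_1,x_2) = (5.1, 0.381), which is not an integer point.
(x_1,x_2)=(5,0) is feasible, giving 35.
(x_1,x_2)=(4,0) is feasible, giving 28.
The best lattice point is (5,0), giving 35.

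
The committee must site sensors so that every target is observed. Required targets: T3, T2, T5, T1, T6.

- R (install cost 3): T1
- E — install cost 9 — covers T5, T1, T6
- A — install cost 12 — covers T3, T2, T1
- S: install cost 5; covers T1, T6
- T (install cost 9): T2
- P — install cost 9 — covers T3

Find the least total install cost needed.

21

This is an integer covering problem.
The greedy cost-per-new-target heuristic would pick S, A, and E for 26, but a cheaper cover exists.
Choose E and A: together they cover T3, T2, T5, T1, T6 — every target.
Total install cost: 9 + 12 = 21.
No cover costs less than 21.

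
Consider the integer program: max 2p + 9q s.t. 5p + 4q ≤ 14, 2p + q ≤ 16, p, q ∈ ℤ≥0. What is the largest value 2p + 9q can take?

Relaxing integrality, the LP optimum is 31.50 at (p,q) = (0, 3.5), which is not an integer point.
(p,q)=(0,3): 5·0+4·3=12≤14, 2·0+1·3=3≤16, objective 27.
(p,q)=(1,2): 5·1+4·2=13≤14, 2·1+1·2=4≤16, objective 20.
(p,q)=(0,2): 5·0+4·2=8≤14, 2·0+1·2=2≤16, objective 18.
The best lattice point is (0,3), giving 27.

27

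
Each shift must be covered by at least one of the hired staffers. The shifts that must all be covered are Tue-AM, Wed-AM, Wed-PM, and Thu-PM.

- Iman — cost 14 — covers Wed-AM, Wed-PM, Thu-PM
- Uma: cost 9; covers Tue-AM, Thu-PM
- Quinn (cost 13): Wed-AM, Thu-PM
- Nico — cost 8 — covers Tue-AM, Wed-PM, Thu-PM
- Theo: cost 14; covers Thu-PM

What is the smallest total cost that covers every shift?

21

Choose Quinn and Nico: together they cover Tue-AM, Wed-AM, Wed-PM, Thu-PM — every shift.
Total cost: 13 + 8 = 21.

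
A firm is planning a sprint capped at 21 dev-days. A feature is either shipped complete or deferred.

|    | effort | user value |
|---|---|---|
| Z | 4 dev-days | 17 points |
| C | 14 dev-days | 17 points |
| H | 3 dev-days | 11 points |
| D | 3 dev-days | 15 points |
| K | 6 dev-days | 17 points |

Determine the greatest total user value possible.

60

Z + D + K: effort 4 + 3 + 6 = 13 ≤ 21, user value 17 + 15 + 17 = 49.
Z + H + D + K: effort 4 + 3 + 3 + 6 = 16 ≤ 21, user value 17 + 11 + 15 + 17 = 60.
Best is Z, H, D, and K with total user value 60.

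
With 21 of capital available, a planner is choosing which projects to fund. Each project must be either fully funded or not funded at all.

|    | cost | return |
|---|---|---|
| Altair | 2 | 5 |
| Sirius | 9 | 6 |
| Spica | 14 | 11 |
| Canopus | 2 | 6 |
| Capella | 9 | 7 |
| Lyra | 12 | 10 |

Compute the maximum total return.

22

Treat it as a binary knapsack problem.
Allowing fractional choices, the relaxed optimum would be about 24.9, but projects are indivisible.
Altair + Spica + Canopus: cost 2 + 14 + 2 = 18 ≤ 21, return 5 + 11 + 6 = 22.
Altair + Canopus + Lyra: cost 2 + 2 + 12 = 16 ≤ 21, return 5 + 6 + 10 = 21.
Sirius + Canopus + Capella: cost 9 + 2 + 9 = 20 ≤ 21, return 6 + 6 + 7 = 19.
Best is Altair, Spica, and Canopus with total return 22.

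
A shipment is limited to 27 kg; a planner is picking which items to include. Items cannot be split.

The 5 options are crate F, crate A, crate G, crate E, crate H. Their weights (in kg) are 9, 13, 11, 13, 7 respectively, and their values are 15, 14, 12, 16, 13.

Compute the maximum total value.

Allowing fractional choices, the relaxed optimum would be about 41.5, but items are indivisible.
crate F + crate E: weight 9 + 13 = 22 ≤ 27, value 15 + 16 = 31.
crate F + crate G + crate H: weight 9 + 11 + 7 = 27 ≤ 27, value 15 + 12 + 13 = 40.
crate A + crate E: weight 13 + 13 = 26 ≤ 27, value 14 + 16 = 30.
Best is crate F, crate G, and crate H with total value 40.

40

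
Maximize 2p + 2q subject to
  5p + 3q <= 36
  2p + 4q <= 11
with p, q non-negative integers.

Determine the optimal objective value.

10

(p,q)=(5,0): 5·5+3·0=25≤36, 2·5+4·0=10≤11, objective 10.
(p,q)=(4,0): 5·4+3·0=20≤36, 2·4+4·0=8≤11, objective 8.
No feasible integer point exceeds 10.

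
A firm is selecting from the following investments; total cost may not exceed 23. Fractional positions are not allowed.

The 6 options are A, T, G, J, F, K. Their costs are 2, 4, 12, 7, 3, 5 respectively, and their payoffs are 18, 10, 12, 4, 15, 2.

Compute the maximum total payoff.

55

Allowing fractional choices, the relaxed optimum would be about 56.1, but investments are indivisible.
A + T + J + F: cost 2 + 4 + 7 + 3 = 16 ≤ 23, payoff 18 + 10 + 4 + 15 = 47.
A + T + G + F: cost 2 + 4 + 12 + 3 = 21 ≤ 23, payoff 18 + 10 + 12 + 15 = 55.
A + T + J + F + K: cost 2 + 4 + 7 + 3 + 5 = 21 ≤ 23, payoff 18 + 10 + 4 + 15 + 2 = 49.
Best is A, T, G, and F with total payoff 55.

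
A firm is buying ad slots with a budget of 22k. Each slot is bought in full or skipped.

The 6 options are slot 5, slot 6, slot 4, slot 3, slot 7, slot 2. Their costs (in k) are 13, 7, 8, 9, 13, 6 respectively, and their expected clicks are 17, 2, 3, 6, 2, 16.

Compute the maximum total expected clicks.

slot 5 + slot 2: cost 13 + 6 = 19 ≤ 22, expected clicks 17 + 16 = 33.
slot 6 + slot 3 + slot 2: cost 7 + 9 + 6 = 22 ≤ 22, expected clicks 2 + 6 + 16 = 24.
Best is slot 5 and slot 2 with total expected clicks 33.

33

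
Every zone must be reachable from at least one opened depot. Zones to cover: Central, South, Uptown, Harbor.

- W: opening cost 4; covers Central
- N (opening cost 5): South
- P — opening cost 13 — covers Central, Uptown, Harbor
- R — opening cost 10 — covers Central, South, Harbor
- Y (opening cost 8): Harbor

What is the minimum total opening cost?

18

This is a weighted set-cover instance.
The greedy cost-per-new-zone heuristic would pick R and P for 23, but a cheaper cover exists.
Choose N and P: together they cover Central, South, Uptown, Harbor — every zone.
Total opening cost: 5 + 13 = 18.
No cover costs less than 18.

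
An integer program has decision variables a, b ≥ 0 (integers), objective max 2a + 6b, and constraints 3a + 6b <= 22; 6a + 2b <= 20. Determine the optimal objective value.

(a,b)=(1,3) is feasible, giving 20.
(a,b)=(0,3) is feasible, giving 18.
(a,b)=(2,2) is feasible, giving 16.
Maximum is 20 at (a,b)=(1,3).

20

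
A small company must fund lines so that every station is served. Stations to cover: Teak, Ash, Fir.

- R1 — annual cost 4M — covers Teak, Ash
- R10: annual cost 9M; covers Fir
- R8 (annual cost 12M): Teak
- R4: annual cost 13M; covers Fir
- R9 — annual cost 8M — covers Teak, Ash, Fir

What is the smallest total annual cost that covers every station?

R9 alone covers Teak, Ash, Fir — every station.
Total annual cost: 8.

8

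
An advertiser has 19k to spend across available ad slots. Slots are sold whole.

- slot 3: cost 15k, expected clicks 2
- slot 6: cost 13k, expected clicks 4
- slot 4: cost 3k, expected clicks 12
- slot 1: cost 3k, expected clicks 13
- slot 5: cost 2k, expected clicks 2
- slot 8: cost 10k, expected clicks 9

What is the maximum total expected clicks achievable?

36

slot 4 + slot 1 + slot 5 + slot 8: cost 3 + 3 + 2 + 10 = 18 ≤ 19, expected clicks 12 + 13 + 2 + 9 = 36.
slot 4 + slot 1 + slot 8: cost 3 + 3 + 10 = 16 ≤ 19, expected clicks 12 + 13 + 9 = 34.
Best is slot 4, slot 1, slot 5, and slot 8 with total expected clicks 36.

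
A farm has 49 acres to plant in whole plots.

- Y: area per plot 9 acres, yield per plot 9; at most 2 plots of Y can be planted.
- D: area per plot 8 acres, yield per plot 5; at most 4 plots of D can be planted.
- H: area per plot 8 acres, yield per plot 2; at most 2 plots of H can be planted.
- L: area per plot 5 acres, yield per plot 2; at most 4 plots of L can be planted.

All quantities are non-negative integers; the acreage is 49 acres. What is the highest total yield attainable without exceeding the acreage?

Y has the best ratio (9/9); taking only Y gives at most 2×9 = 18 (stopped by the supply cap of 2).
Mixing does better — 2×Y, 3×D, and 1×L: area 47 ≤ 49, yield 2·9 + 3·5 + 1·2 = 35.

35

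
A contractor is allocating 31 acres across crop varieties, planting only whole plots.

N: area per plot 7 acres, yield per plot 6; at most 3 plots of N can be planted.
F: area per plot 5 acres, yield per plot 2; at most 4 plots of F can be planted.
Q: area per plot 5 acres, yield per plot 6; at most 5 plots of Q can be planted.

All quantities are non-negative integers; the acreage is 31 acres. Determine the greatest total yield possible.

Q has the best ratio (6/5); taking only Q gives at most 5×6 = 30 (stopped by the supply cap of 5).
Mixing does better — 1×F and 5×Q: area 30 ≤ 31, yield 1·2 + 5·6 = 32.

32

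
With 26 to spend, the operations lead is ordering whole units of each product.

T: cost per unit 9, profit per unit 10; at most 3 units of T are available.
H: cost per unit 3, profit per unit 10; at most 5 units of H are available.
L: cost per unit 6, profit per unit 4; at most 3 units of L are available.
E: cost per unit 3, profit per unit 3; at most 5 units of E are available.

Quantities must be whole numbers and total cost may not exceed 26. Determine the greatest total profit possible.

60

This is a bounded integer knapsack.
H has the best ratio (10/3); taking only H gives at most 5×10 = 50 (stopped by the supply cap of 5).
Mixing does better — 1×T and 5×H: cost 24 ≤ 26, profit 1·10 + 5·10 = 60.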